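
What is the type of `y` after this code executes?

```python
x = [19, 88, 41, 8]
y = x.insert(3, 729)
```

list.insert() returns None

NoneType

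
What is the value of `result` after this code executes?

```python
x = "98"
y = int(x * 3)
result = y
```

x = '98'; y = 989898; result = 989898

989898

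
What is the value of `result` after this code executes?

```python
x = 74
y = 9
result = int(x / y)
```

x = 74; y = 9; result = 8

8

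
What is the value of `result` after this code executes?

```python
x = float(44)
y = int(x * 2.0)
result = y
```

x = 44.0; y = 88; result = 88

88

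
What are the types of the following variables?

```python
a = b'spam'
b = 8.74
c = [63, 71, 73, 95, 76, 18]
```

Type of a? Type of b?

a is assigned a bytes literal (b'...' prefix); b is assigned a number with a decimal point, so it is a float

bytes, float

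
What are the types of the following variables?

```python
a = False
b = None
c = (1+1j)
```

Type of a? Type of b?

a is assigned the constant False, which has type bool; b is assigned None, whose type is NoneType

bool, NoneType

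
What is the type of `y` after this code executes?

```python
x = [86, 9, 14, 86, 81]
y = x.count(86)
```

list.count() returns int

int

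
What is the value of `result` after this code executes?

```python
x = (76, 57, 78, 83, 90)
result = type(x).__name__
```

x is tuple; result = 'tuple'

'tuple'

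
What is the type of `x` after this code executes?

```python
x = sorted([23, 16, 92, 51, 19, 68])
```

sorted() always returns list

list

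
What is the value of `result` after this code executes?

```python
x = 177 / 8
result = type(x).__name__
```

x is float; result = 'float'

'float'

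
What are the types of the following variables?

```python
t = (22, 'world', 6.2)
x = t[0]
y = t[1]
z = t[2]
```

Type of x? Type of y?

tuple[0] is int; tuple[1] is str

int, str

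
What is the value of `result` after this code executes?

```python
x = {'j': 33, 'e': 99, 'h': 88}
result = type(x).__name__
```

x is dict; result = 'dict'

'dict'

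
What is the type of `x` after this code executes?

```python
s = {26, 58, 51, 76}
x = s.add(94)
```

set.add() returns None (mutates in place)

NoneType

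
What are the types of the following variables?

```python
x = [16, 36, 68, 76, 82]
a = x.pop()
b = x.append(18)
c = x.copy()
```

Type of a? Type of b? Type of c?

pop() returns element; append() returns None; copy() returns list

int, NoneType, list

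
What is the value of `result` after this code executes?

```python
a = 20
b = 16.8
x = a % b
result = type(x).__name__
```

a is int; b is float; x is float; result = 'float'

'float'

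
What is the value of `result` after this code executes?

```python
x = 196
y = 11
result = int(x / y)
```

x = 196; y = 11; result = 17

17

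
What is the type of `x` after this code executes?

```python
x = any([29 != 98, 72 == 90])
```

any() returns bool

bool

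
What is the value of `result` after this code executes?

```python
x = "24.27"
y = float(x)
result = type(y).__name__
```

x is str; y is float; result = 'float'

'float'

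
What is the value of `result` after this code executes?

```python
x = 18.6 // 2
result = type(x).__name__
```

x is float; result = 'float'

'float'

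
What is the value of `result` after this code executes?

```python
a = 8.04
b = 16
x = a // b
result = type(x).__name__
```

a is float; b is int; x is float; result = 'float'

'float'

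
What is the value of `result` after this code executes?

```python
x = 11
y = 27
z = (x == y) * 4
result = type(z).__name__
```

x is int; y is int; z is int; result = 'int'

'int'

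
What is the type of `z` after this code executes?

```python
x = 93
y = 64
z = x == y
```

Equality comparison returns bool

bool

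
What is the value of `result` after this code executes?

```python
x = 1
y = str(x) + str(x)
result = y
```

x = 1; y = '11'; result = '11'

'11'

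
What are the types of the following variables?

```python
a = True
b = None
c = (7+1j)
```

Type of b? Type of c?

b is assigned None, whose type is NoneType; c is assigned (7+1j), an int plus an imaginary literal (j suffix), which evaluates to complex

NoneType, complex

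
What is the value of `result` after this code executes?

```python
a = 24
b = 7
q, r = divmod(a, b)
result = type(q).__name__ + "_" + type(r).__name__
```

a is int; b is int; q is int; r is int; result = 'int_int'

'int_int'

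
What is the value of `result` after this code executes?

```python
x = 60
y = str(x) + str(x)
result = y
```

x = 60; y = '6060'; result = '6060'

'6060'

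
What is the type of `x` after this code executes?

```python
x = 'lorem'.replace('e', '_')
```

str.replace() returns str

str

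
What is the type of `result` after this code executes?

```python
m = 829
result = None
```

None has type NoneType

NoneType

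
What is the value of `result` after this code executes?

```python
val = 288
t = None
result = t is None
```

val = 288; t = None; result = True

True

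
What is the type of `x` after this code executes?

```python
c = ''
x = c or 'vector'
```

'or' returns first truthy value (str)

str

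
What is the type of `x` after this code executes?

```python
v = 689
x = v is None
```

'is' comparison returns bool

bool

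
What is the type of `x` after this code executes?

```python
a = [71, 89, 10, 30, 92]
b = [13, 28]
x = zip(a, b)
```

zip() returns a zip object

zip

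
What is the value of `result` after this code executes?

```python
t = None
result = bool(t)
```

t = None; result = False

False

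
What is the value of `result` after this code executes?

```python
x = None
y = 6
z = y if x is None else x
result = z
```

x = None; y = 6; z = 6; result = 6

6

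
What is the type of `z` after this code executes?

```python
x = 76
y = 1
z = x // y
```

int // int = int

int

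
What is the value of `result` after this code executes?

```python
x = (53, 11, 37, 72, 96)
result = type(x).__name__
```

x is tuple; result = 'tuple'

'tuple'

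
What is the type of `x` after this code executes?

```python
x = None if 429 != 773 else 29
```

429 != 773 is True, so the if branch is taken

NoneType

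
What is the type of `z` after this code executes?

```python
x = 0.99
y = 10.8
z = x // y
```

float // float = float

float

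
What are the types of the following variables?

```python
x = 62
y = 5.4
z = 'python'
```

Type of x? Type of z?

x is assigned a bare integer (no decimal point), so it is an int; z is assigned a quoted string literal, so it is a str

int, str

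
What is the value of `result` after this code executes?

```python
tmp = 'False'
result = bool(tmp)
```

tmp = 'False'; result = True

True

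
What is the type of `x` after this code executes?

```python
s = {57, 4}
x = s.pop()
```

Popping from set[int] returns int

int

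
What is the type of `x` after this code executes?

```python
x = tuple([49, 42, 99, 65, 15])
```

tuple() constructor returns tuple

tuple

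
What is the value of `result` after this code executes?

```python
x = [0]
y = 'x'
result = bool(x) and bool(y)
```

x = [0]; y = 'x'; result = True

True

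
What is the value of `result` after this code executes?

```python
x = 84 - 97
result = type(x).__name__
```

x is int; result = 'int'

'int'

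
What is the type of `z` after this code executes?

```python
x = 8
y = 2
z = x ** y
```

positive int ** positive int = int

int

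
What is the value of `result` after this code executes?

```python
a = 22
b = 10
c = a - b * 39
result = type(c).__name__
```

a is int; b is int; c is int; result = 'int'

'int'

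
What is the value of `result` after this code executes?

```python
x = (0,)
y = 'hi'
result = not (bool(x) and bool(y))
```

x = (0,); y = 'hi'; result = False

False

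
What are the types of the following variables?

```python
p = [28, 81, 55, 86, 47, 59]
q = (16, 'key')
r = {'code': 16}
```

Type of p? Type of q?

p is assigned a list literal (square brackets); q is assigned a tuple (parenthesized, comma-separated values)

list, tuple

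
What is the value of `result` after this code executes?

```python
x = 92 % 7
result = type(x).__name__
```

x is int; result = 'int'

'int'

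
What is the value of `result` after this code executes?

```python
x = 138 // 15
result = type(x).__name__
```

x is int; result = 'int'

'int'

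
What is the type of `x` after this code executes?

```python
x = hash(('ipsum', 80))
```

hash() returns int

int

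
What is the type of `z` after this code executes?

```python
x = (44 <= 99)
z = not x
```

'not' returns bool

bool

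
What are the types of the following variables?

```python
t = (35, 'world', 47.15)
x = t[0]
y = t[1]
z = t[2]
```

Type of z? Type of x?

tuple[2] is float; tuple[0] is int

float, int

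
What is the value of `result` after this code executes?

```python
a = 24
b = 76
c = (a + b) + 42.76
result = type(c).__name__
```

a is int; b is int; c is float; result = 'float'

'float'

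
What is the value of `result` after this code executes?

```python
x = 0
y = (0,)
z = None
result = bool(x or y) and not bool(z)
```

x = 0; y = (0,); z = None; result = True

True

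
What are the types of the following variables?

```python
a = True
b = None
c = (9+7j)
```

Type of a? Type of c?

a is assigned the constant True, which has type bool; c is assigned (9+7j), an int plus an imaginary literal (j suffix), which evaluates to complex

bool, complex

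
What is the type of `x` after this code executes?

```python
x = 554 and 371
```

'and' with truthy values returns last operand (int)

int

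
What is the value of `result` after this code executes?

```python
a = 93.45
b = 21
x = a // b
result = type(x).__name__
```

a is float; b is int; x is float; result = 'float'

'float'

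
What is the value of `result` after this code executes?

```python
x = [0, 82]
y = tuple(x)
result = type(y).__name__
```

x is list; y is tuple; result = 'tuple'

'tuple'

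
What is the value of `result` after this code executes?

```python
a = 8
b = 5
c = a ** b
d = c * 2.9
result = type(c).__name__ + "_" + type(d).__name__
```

a is int; b is int; c is int; d is float; result = 'int_float'

'int_float'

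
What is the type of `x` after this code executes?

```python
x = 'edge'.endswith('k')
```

str.endswith() returns bool

bool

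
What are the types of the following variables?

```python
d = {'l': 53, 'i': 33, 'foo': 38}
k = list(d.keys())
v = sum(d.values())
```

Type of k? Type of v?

list() converts to list; sum of ints is int

list, int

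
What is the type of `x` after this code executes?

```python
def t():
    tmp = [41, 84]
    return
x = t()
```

Bare return returns None

NoneType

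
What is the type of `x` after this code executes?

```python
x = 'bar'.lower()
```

str.lower() returns str

str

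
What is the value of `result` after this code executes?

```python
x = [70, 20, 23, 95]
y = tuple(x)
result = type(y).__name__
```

x is list; y is tuple; result = 'tuple'

'tuple'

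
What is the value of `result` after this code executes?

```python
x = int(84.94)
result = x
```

x = 84; result = 84

84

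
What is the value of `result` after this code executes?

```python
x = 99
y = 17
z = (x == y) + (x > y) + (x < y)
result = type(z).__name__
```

x is int; y is int; z is int; result = 'int'

'int'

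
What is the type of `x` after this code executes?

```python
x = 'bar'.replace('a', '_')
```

str.replace() returns str

str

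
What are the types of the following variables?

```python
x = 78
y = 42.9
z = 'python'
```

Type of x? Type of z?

x is assigned a bare integer (no decimal point), so it is an int; z is assigned a quoted string literal, so it is a str

int, str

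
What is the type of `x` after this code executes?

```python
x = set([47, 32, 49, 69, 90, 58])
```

set() constructor returns set

set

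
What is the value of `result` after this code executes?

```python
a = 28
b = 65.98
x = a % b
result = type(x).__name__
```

a is int; b is float; x is float; result = 'float'

'float'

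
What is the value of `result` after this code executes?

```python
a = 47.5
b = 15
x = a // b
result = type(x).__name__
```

a is float; b is int; x is float; result = 'float'

'float'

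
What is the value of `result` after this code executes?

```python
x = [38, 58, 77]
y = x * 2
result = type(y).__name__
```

x is list; y is list; result = 'list'

'list'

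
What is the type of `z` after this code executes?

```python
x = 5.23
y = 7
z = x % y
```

float % int = float

float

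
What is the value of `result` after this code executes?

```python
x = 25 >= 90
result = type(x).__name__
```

x is bool; result = 'bool'

'bool'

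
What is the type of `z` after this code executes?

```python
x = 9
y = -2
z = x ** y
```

int ** negative = float

float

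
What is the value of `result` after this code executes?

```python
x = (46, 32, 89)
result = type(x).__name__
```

x is tuple; result = 'tuple'

'tuple'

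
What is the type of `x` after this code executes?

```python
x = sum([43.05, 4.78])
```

sum() of floats returns float

float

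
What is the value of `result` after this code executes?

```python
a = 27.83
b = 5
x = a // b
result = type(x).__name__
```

a is float; b is int; x is float; result = 'float'

'float'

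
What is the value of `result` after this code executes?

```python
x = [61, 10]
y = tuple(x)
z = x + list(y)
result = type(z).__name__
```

x is list; y is tuple; z is list; result = 'list'

'list'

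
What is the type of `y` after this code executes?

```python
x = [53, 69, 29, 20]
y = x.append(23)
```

list.append() returns None (mutates in place)

NoneType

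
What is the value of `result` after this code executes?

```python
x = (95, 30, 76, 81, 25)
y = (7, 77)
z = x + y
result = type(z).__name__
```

x is tuple; y is tuple; z is tuple; result = 'tuple'

'tuple'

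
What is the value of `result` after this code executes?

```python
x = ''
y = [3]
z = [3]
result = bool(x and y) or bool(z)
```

x = ''; y = [3]; z = [3]; result = True

True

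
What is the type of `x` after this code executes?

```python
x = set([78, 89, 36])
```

set() constructor returns set

set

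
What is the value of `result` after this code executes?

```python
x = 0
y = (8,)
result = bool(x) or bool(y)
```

x = 0; y = (8,); result = True

True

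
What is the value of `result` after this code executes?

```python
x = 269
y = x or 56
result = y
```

x = 269; y = 269; result = 269

269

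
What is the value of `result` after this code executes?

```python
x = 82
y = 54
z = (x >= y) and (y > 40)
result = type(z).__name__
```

x is int; y is int; z is bool; result = 'bool'

'bool'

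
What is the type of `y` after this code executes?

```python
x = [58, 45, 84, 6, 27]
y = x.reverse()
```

list.reverse() returns None

NoneType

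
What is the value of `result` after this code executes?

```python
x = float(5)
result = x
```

x = 5.0; result = 5.0

5.0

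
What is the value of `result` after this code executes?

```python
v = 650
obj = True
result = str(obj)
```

v = 650; obj = True; result = 'True'

'True'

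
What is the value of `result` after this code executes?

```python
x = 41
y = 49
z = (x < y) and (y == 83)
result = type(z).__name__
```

x is int; y is int; z is bool; result = 'bool'

'bool'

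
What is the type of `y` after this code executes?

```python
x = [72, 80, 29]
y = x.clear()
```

list.clear() returns None

NoneType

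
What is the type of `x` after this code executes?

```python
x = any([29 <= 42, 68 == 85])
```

any() returns bool

bool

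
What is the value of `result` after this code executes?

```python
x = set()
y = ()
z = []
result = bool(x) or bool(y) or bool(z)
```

x = set(); y = (); z = []; result = False

False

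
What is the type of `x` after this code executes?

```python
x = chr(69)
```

chr() returns str (single char)

str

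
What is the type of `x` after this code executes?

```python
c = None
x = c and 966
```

'and' returns first falsy value (None)

NoneType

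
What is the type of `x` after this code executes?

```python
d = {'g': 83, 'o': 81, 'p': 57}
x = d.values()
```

.values() returns dict_values view

dict_values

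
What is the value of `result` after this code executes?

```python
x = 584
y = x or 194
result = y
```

x = 584; y = 584; result = 584

584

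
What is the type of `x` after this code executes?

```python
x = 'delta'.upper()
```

str.upper() returns str

str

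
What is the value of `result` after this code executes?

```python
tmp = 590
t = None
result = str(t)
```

tmp = 590; t = None; result = 'None'

'None'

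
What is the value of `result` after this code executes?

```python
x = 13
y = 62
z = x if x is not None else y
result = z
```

x = 13; y = 62; z = 13; result = 13

13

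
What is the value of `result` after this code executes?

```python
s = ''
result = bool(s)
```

s = ''; result = False

False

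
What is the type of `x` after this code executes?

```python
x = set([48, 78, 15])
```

set() constructor returns set

set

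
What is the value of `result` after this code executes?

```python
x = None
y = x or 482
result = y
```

x = None; y = 482; result = 482

482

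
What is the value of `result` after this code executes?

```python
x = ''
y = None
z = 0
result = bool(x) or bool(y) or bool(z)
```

x = ''; y = None; z = 0; result = False

False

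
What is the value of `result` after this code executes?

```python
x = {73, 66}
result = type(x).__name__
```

x is set; result = 'set'

'set'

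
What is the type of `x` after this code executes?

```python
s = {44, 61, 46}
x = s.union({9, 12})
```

set.union() returns a new set

set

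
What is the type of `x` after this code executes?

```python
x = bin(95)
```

bin() returns str representation

str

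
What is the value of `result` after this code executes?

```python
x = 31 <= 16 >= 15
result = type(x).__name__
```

x is bool; result = 'bool'

'bool'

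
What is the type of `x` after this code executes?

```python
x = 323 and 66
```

'and' with truthy values returns last operand (int)

int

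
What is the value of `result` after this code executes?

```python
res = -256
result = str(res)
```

res = -256; result = '-256'

'-256'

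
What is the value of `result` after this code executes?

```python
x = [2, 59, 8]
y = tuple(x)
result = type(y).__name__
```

x is list; y is tuple; result = 'tuple'

'tuple'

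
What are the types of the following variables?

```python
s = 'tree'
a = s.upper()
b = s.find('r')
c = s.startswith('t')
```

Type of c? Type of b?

startswith() returns bool; find() returns int

bool, int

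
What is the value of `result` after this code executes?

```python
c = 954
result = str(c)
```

c = 954; result = '954'

'954'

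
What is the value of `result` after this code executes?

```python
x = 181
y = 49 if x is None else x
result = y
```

x = 181; y = 181; result = 181

181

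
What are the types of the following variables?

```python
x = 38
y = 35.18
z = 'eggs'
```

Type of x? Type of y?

x is assigned a bare integer (no decimal point), so it is an int; y is assigned a number with a decimal point, so it is a float

int, float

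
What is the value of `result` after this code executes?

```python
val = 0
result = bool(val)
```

val = 0; result = False

False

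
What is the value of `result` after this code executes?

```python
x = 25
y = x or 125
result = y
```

x = 25; y = 25; result = 25

25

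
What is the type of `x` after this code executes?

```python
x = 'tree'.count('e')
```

str.count() returns int

int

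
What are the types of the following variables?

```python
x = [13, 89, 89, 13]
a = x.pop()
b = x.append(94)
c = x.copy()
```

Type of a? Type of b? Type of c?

pop() returns element; append() returns None; copy() returns list

int, NoneType, list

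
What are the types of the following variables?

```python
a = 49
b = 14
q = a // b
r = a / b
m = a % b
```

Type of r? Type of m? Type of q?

/ returns float; % of ints returns int; // returns int

float, int, int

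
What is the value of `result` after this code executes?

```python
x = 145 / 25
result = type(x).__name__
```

x is float; result = 'float'

'float'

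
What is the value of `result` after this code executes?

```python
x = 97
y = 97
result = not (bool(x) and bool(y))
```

x = 97; y = 97; result = False

False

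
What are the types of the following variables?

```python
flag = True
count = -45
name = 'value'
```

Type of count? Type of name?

count is assigned a bare integer (no decimal point), so it is an int; name is assigned a quoted string literal, so it is a str

int, str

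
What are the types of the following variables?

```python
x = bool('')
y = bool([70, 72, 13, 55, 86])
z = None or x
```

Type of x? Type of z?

bool() returns bool; None or bool returns the bool

bool, bool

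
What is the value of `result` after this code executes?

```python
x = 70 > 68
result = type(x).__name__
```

x is bool; result = 'bool'

'bool'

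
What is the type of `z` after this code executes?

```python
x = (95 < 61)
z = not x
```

'not' returns bool

bool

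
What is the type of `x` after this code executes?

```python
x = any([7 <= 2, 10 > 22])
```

any() returns bool

bool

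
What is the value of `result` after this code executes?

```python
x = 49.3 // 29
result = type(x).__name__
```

x is float; result = 'float'

'float'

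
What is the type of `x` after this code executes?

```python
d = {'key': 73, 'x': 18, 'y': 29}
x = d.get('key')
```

dict.get() returns value type when found

int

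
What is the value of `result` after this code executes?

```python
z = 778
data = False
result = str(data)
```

z = 778; data = False; result = 'False'

'False'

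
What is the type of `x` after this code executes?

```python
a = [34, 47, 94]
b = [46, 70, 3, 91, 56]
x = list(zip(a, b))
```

list(zip()) returns a list of tuples

list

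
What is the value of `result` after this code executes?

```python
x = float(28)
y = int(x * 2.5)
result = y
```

x = 28.0; y = 70; result = 70

70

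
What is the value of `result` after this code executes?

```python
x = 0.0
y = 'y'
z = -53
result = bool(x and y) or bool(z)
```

x = 0.0; y = 'y'; z = -53; result = True

True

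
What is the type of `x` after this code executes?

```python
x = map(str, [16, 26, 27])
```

map() returns a map object

map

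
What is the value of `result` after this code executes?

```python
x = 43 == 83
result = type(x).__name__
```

x is bool; result = 'bool'

'bool'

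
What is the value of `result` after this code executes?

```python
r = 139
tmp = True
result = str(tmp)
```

r = 139; tmp = True; result = 'True'

'True'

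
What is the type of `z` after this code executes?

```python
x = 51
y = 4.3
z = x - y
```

int - float = float

float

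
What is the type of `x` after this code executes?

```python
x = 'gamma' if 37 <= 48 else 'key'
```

Both branches of conditional are str

str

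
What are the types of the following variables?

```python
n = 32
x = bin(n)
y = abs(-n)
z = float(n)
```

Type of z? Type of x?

float() returns float; bin() returns str

float, str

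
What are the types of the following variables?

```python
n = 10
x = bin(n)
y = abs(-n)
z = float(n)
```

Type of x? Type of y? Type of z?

bin() returns str; abs() of int returns int; float() returns float

str, int, float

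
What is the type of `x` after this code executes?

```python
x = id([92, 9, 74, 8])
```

id() returns int

int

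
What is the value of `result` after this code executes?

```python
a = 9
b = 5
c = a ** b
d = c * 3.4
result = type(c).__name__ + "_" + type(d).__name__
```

a is int; b is int; c is int; d is float; result = 'int_float'

'int_float'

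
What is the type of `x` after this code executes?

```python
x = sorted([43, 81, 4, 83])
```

sorted() always returns list

list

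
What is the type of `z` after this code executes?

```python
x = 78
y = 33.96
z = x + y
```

int + float = float

float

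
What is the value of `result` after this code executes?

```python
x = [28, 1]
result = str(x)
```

x = [28, 1]; result = '[28, 1]'

'[28, 1]'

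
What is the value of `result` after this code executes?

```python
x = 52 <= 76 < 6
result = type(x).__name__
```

x is bool; result = 'bool'

'bool'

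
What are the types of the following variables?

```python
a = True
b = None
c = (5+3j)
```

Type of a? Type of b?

a is assigned the constant True, which has type bool; b is assigned None, whose type is NoneType

bool, NoneType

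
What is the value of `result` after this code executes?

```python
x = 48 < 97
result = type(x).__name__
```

x is bool; result = 'bool'

'bool'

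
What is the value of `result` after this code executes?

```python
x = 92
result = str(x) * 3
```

x = 92; result = '929292'

'929292'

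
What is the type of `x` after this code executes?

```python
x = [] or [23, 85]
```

'or' returns first truthy value (list)

list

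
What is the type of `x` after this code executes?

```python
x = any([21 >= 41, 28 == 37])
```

any() returns bool

bool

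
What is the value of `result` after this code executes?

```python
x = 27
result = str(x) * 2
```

x = 27; result = '2727'

'2727'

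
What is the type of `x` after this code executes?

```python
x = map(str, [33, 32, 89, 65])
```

map() returns a map object

map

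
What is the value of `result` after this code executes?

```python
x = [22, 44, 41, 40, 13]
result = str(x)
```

x = [22, 44, 41, 40, 13]; result = '[22, 44, 41, 40, 13]'

'[22, 44, 41, 40, 13]'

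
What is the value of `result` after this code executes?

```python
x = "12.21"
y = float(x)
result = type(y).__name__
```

x is str; y is float; result = 'float'

'float'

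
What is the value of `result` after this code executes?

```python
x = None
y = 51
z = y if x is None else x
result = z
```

x = None; y = 51; z = 51; result = 51

51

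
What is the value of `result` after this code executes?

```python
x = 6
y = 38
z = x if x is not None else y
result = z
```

x = 6; y = 38; z = 6; result = 6

6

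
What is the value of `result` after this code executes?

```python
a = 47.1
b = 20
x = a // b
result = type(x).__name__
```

a is float; b is int; x is float; result = 'float'

'float'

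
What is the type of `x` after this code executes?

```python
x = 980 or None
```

'or' returns first truthy value

int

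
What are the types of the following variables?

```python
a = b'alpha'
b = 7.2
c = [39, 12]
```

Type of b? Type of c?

b is assigned a number with a decimal point, so it is a float; c is assigned a list literal (square brackets)

float, list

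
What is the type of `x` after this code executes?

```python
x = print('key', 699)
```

print() returns None

NoneType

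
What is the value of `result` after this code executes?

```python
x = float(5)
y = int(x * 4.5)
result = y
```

x = 5.0; y = 22; result = 22

22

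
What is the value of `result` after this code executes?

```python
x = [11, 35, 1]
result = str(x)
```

x = [11, 35, 1]; result = '[11, 35, 1]'

'[11, 35, 1]'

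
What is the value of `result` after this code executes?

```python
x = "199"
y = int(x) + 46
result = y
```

x = '199'; y = 245; result = 245

245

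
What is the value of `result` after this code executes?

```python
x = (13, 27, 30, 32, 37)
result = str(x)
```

x = (13, 27, 30, 32, 37); result = '(13, 27, 30, 32, 37)'

'(13, 27, 30, 32, 37)'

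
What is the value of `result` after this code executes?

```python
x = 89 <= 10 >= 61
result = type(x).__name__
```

x is bool; result = 'bool'

'bool'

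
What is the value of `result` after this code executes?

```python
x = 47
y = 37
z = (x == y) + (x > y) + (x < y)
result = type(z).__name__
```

x is int; y is int; z is int; result = 'int'

'int'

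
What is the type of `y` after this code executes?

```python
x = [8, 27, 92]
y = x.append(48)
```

list.append() returns None (mutates in place)

NoneType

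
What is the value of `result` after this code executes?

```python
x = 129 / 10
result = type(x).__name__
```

x is float; result = 'float'

'float'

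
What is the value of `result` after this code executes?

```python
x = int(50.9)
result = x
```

x = 50; result = 50

50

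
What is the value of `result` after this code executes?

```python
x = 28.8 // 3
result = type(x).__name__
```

x is float; result = 'float'

'float'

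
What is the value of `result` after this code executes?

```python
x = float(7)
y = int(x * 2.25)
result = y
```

x = 7.0; y = 15; result = 15

15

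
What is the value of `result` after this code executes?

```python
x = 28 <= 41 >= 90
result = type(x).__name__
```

x is bool; result = 'bool'

'bool'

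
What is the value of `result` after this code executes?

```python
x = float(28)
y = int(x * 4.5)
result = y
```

x = 28.0; y = 126; result = 126

126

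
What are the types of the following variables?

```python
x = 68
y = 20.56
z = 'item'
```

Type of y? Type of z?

y is assigned a number with a decimal point, so it is a float; z is assigned a quoted string literal, so it is a str

float, str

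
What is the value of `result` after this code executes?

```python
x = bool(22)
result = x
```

x = True; result = True

True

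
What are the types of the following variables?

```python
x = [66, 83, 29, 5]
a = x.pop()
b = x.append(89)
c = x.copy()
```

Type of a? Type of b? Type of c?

pop() returns element; append() returns None; copy() returns list

int, NoneType, list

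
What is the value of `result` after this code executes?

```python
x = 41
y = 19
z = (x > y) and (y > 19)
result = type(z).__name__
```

x is int; y is int; z is bool; result = 'bool'

'bool'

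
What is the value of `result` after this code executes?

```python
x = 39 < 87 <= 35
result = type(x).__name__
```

x is bool; result = 'bool'

'bool'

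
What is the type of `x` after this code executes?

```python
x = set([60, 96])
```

set() constructor returns set

set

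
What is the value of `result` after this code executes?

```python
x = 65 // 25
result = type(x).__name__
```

x is int; result = 'int'

'int'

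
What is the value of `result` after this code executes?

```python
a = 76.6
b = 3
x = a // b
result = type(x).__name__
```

a is float; b is int; x is float; result = 'float'

'float'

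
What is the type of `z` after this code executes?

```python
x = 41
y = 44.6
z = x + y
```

int + float = float

float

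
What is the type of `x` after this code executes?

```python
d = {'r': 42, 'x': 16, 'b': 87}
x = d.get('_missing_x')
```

dict.get() returns None when key not found

NoneType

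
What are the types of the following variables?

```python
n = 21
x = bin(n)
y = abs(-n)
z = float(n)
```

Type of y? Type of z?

abs() of int returns int; float() returns float

int, float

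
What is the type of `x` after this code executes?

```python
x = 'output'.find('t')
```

str.find() returns int index

int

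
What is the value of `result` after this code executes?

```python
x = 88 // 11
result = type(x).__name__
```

x is int; result = 'int'

'int'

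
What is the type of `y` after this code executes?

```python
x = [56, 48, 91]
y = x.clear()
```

list.clear() returns None

NoneType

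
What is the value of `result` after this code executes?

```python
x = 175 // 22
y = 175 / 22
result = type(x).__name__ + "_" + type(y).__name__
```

x is int; y is float; result = 'int_float'

'int_float'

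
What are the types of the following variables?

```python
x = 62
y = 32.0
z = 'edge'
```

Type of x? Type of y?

x is assigned a bare integer (no decimal point), so it is an int; y is assigned a number with a decimal point, so it is a float

int, float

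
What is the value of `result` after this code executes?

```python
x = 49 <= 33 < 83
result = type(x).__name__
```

x is bool; result = 'bool'

'bool'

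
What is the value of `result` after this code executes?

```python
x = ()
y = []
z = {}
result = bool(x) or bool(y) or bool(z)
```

x = (); y = []; z = {}; result = False

False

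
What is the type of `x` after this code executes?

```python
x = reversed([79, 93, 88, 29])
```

reversed() on a list returns list_reverseiterator

list_reverseiterator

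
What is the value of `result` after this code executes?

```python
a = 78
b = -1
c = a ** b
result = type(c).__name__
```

a is int; b is int; c is float; result = 'float'

'float'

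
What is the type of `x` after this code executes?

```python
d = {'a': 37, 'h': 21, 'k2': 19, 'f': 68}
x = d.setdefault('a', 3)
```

dict.setdefault() returns the (existing or default) value

int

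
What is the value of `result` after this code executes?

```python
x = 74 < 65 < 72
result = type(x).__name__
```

x is bool; result = 'bool'

'bool'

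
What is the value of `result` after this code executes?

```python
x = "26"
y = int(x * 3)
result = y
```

x = '26'; y = 262626; result = 262626

262626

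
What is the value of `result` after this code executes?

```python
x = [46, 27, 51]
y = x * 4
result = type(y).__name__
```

x is list; y is list; result = 'list'

'list'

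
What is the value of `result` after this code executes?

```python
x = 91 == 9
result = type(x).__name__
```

x is bool; result = 'bool'

'bool'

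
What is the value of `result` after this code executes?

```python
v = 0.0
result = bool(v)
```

v = 0.0; result = False

False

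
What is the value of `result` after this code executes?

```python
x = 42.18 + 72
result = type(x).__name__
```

x is float; result = 'float'

'float'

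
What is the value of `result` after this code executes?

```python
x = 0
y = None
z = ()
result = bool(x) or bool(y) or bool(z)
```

x = 0; y = None; z = (); result = False

False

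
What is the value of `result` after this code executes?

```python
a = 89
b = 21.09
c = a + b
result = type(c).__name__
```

a is int; b is float; c is float; result = 'float'

'float'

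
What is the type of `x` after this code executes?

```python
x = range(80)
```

range() returns a range object

range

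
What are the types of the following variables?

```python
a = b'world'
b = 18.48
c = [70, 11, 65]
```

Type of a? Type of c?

a is assigned a bytes literal (b'...' prefix); c is assigned a list literal (square brackets)

bytes, list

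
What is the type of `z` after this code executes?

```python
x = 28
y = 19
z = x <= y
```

Comparison returns bool

bool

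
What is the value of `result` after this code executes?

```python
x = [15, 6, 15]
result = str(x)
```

x = [15, 6, 15]; result = '[15, 6, 15]'

'[15, 6, 15]'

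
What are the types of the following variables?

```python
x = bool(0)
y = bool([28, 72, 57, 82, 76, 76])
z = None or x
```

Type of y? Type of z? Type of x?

bool() returns bool; None or bool returns the bool; bool() returns bool

bool, bool, bool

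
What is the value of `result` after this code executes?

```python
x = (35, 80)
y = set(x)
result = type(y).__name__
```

x is tuple; y is set; result = 'set'

'set'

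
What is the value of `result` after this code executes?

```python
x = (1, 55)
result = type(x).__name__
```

x is tuple; result = 'tuple'

'tuple'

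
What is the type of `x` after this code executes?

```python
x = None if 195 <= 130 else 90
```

195 <= 130 is False, so the else branch is taken

int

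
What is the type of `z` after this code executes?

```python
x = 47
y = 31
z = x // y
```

int // int = int

int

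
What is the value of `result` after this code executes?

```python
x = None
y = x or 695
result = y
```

x = None; y = 695; result = 695

695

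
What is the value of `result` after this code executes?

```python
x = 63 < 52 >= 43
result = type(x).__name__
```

x is bool; result = 'bool'

'bool'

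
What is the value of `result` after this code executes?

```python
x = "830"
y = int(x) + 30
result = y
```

x = '830'; y = 860; result = 860

860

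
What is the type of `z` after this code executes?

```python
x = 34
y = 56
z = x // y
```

int // int = int

int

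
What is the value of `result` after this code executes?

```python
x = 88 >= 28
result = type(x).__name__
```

x is bool; result = 'bool'

'bool'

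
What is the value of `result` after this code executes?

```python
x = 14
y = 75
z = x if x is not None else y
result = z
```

x = 14; y = 75; z = 14; result = 14

14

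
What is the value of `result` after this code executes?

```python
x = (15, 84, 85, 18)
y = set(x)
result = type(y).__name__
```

x is tuple; y is set; result = 'set'

'set'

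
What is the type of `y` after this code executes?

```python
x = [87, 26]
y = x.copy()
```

list.copy() returns list

list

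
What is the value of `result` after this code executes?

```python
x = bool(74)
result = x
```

x = True; result = True

True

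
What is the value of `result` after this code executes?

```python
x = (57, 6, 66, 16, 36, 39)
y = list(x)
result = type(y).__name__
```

x is tuple; y is list; result = 'list'

'list'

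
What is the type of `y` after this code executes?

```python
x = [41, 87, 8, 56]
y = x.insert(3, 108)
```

list.insert() returns None

NoneType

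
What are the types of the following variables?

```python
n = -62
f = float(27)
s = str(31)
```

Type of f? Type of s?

f is assigned the result of calling float(), which returns a float; s is assigned the result of calling str(), which returns a str

float, str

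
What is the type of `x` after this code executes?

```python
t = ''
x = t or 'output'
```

'or' returns first truthy value (str)

str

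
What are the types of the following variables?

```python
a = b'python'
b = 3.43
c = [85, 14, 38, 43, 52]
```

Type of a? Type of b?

a is assigned a bytes literal (b'...' prefix); b is assigned a number with a decimal point, so it is a float

bytes, float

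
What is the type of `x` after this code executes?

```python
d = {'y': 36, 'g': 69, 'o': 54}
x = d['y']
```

Accessing dict[str, int] with str key returns int

int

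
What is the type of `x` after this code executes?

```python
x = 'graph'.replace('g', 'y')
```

str.replace() returns str

str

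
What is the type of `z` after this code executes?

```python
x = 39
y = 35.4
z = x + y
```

int + float = float

float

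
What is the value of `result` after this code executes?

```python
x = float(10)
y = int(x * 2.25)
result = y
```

x = 10.0; y = 22; result = 22

22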